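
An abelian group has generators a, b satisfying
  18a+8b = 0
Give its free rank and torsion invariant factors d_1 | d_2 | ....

Answer: M ≅ ℤ^1 ⊕ ℤ/2

Derivation:
rank_ℚ(R)=1; free=2−1=1
SNF(R) diag = [2] → torsion [2]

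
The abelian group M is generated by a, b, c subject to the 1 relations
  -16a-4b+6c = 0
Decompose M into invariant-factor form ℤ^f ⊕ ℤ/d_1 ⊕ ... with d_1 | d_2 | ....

rank_ℚ(R)=1; free=3−1=2
SNF(R) diag = [2] → torsion [2]

Answer: M ≅ ℤ^2 ⊕ ℤ/2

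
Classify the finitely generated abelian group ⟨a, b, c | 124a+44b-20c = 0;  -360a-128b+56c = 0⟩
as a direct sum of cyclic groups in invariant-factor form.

Answer: M ≅ ℤ^1 ⊕ ℤ/4 ⊕ ℤ/8

Derivation:
rank_ℚ(R)=2; free=3−2=1
SNF(R) diag = [4, 8] → torsion [4, 8]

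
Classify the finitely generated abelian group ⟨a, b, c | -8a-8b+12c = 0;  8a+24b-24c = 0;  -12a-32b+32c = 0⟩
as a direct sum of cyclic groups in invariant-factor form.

rank_ℚ(R)=3; free=3−3=0
SNF(R) diag = [4, 4, 8] → torsion [4, 4, 8]

Answer: M ≅ ℤ/4 ⊕ ℤ/4 ⊕ ℤ/8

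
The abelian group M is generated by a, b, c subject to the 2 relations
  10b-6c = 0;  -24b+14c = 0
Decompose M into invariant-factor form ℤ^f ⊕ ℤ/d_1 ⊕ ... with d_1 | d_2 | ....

rank_ℚ(R)=2; free=3−2=1
SNF(R) diag = [2, 2] → torsion [2, 2]

Answer: M ≅ ℤ^1 ⊕ ℤ/2 ⊕ ℤ/2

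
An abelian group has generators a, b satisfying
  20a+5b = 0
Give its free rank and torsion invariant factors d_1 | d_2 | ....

rank_ℚ(R)=1; free=2−1=1
SNF(R) diag = [5] → torsion [5]

Answer: M ≅ ℤ^1 ⊕ ℤ/5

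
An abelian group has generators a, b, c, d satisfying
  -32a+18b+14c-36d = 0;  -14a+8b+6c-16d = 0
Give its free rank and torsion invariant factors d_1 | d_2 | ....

rank_ℚ(R)=2; free=4−2=2
SNF(R) diag = [2, 2] → torsion [2, 2]

Answer: M ≅ ℤ^2 ⊕ ℤ/2 ⊕ ℤ/2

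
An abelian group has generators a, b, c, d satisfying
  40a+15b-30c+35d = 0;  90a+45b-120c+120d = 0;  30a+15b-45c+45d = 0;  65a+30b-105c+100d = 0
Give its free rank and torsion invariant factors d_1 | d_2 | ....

rank_ℚ(R)=4; free=4−4=0
SNF(R) diag = [5, 15, 15, 15] → torsion [5, 15, 15, 15]

Answer: M ≅ ℤ/5 ⊕ ℤ/15 ⊕ ℤ/15 ⊕ ℤ/15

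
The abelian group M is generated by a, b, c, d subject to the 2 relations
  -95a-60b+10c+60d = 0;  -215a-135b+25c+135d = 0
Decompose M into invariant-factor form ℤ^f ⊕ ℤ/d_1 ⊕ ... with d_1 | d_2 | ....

Answer: M ≅ ℤ^2 ⊕ ℤ/5 ⊕ ℤ/15

Derivation:
rank_ℚ(R)=2; free=4−2=2
SNF(R) diag = [5, 15] → torsion [5, 15]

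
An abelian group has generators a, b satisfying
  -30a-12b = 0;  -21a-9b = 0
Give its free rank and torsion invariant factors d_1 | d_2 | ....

Answer: M ≅ ℤ/3 ⊕ ℤ/6

Derivation:
rank_ℚ(R)=2; free=2−2=0
SNF(R) diag = [3, 6] → torsion [3, 6]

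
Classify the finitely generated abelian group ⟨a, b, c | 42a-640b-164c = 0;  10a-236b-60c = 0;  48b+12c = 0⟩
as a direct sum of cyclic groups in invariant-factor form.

rank_ℚ(R)=3; free=3−3=0
SNF(R) diag = [2, 4, 12] → torsion [2, 4, 12]

Answer: M ≅ ℤ/2 ⊕ ℤ/4 ⊕ ℤ/12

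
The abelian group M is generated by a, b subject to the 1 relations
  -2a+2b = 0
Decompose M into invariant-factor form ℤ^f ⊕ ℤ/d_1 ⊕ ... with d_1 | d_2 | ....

rank_ℚ(R)=1; free=2−1=1
SNF(R) diag = [2] → torsion [2]

Answer: M ≅ ℤ^1 ⊕ ℤ/2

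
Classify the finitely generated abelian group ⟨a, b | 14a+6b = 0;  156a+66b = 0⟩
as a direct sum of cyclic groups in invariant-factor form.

Answer: M ≅ ℤ/2 ⊕ ℤ/6

Derivation:
rank_ℚ(R)=2; free=2−2=0
SNF(R) diag = [2, 6] → torsion [2, 6]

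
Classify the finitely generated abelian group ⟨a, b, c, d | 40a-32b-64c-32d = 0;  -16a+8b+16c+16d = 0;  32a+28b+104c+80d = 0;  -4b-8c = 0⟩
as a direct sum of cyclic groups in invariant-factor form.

rank_ℚ(R)=4; free=4−4=0
SNF(R) diag = [4, 8, 16, 48] → torsion [4, 8, 16, 48]

Answer: M ≅ ℤ/4 ⊕ ℤ/8 ⊕ ℤ/16 ⊕ ℤ/48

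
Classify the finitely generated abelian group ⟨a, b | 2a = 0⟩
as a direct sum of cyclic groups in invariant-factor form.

rank_ℚ(R)=1; free=2−1=1
SNF(R) diag = [2] → torsion [2]

Answer: M ≅ ℤ^1 ⊕ ℤ/2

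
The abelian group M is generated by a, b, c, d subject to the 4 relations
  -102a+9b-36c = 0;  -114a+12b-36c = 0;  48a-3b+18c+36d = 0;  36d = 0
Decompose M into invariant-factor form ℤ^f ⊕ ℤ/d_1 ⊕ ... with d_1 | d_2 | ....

rank_ℚ(R)=4; free=4−4=0
SNF(R) diag = [3, 6, 18, 36] → torsion [3, 6, 18, 36]

Answer: M ≅ ℤ/3 ⊕ ℤ/6 ⊕ ℤ/18 ⊕ ℤ/36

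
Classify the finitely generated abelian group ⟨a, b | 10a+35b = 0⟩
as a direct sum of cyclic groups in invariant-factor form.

rank_ℚ(R)=1; free=2−1=1
SNF(R) diag = [5] → torsion [5]

Answer: M ≅ ℤ^1 ⊕ ℤ/5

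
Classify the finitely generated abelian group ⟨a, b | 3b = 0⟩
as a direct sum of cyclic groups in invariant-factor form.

Answer: M ≅ ℤ^1 ⊕ ℤ/3

Derivation:
rank_ℚ(R)=1; free=2−1=1
SNF(R) diag = [3] → torsion [3]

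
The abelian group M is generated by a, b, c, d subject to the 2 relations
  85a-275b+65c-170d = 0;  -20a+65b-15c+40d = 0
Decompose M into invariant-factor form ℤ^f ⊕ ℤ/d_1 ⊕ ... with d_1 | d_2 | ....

rank_ℚ(R)=2; free=4−2=2
SNF(R) diag = [5, 5] → torsion [5, 5]

Answer: M ≅ ℤ^2 ⊕ ℤ/5 ⊕ ℤ/5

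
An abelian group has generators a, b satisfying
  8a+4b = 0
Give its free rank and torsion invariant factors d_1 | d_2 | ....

Answer: M ≅ ℤ^1 ⊕ ℤ/4

Derivation:
rank_ℚ(R)=1; free=2−1=1
SNF(R) diag = [4] → torsion [4]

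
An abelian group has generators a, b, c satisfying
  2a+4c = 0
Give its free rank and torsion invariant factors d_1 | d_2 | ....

rank_ℚ(R)=1; free=3−1=2
SNF(R) diag = [2] → torsion [2]

Answer: M ≅ ℤ^2 ⊕ ℤ/2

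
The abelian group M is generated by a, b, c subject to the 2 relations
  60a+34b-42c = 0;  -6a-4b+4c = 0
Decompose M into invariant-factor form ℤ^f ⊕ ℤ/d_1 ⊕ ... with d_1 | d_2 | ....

rank_ℚ(R)=2; free=3−2=1
SNF(R) diag = [2, 2] → torsion [2, 2]

Answer: M ≅ ℤ^1 ⊕ ℤ/2 ⊕ ℤ/2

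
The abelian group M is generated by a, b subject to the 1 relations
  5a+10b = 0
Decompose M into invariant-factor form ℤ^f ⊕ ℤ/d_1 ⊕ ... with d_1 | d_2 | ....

rank_ℚ(R)=1; free=2−1=1
SNF(R) diag = [5] → torsion [5]

Answer: M ≅ ℤ^1 ⊕ ℤ/5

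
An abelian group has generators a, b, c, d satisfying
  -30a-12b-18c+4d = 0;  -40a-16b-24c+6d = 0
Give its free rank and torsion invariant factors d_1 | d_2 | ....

rank_ℚ(R)=2; free=4−2=2
SNF(R) diag = [2, 2] → torsion [2, 2]

Answer: M ≅ ℤ^2 ⊕ ℤ/2 ⊕ ℤ/2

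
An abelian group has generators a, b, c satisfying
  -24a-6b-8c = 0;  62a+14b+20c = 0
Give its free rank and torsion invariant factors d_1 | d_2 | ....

rank_ℚ(R)=2; free=3−2=1
SNF(R) diag = [2, 2] → torsion [2, 2]

Answer: M ≅ ℤ^1 ⊕ ℤ/2 ⊕ ℤ/2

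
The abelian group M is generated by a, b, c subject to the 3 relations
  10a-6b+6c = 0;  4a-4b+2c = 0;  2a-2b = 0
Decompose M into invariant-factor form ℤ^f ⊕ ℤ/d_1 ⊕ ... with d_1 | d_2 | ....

rank_ℚ(R)=3; free=3−3=0
SNF(R) diag = [2, 2, 4] → torsion [2, 2, 4]

Answer: M ≅ ℤ/2 ⊕ ℤ/2 ⊕ ℤ/4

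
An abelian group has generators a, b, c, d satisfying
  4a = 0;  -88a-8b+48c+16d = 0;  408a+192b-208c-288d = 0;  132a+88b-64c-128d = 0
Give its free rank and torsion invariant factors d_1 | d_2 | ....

rank_ℚ(R)=4; free=4−4=0
SNF(R) diag = [4, 8, 16, 48] → torsion [4, 8, 16, 48]

Answer: M ≅ ℤ/4 ⊕ ℤ/8 ⊕ ℤ/16 ⊕ ℤ/48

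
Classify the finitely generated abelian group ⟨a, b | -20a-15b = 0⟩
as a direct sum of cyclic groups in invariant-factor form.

Answer: M ≅ ℤ^1 ⊕ ℤ/5

Derivation:
rank_ℚ(R)=1; free=2−1=1
SNF(R) diag = [5] → torsion [5]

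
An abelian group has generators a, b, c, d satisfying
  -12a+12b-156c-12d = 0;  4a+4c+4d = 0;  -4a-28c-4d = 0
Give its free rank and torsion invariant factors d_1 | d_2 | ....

Answer: M ≅ ℤ^1 ⊕ ℤ/4 ⊕ ℤ/12 ⊕ ℤ/24

Derivation:
rank_ℚ(R)=3; free=4−3=1
SNF(R) diag = [4, 12, 24] → torsion [4, 12, 24]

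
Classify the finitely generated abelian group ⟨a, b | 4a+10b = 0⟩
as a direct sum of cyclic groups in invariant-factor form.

rank_ℚ(R)=1; free=2−1=1
SNF(R) diag = [2] → torsion [2]

Answer: M ≅ ℤ^1 ⊕ ℤ/2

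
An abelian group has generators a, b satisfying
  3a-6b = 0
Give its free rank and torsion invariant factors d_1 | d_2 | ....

rank_ℚ(R)=1; free=2−1=1
SNF(R) diag = [3] → torsion [3]

Answer: M ≅ ℤ^1 ⊕ ℤ/3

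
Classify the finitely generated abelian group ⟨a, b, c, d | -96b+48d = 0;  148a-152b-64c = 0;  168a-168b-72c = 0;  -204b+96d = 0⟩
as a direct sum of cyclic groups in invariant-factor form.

Answer: M ≅ ℤ/4 ⊕ ℤ/12 ⊕ ℤ/24 ⊕ ℤ/48

Derivation:
rank_ℚ(R)=4; free=4−4=0
SNF(R) diag = [4, 12, 24, 48] → torsion [4, 12, 24, 48]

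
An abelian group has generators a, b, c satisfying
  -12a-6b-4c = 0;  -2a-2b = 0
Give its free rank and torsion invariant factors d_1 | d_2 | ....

Answer: M ≅ ℤ^1 ⊕ ℤ/2 ⊕ ℤ/2

Derivation:
rank_ℚ(R)=2; free=3−2=1
SNF(R) diag = [2, 2] → torsion [2, 2]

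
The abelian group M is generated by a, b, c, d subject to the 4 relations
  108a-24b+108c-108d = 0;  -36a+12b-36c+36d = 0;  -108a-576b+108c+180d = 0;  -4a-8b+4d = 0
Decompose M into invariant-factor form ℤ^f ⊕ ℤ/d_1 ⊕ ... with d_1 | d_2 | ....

Answer: M ≅ ℤ/4 ⊕ ℤ/12 ⊕ ℤ/36 ⊕ ℤ/72

Derivation:
rank_ℚ(R)=4; free=4−4=0
SNF(R) diag = [4, 12, 36, 72] → torsion [4, 12, 36, 72]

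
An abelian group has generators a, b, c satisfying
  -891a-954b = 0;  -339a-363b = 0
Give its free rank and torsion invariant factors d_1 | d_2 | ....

Answer: M ≅ ℤ^1 ⊕ ℤ/3 ⊕ ℤ/9

Derivation:
rank_ℚ(R)=2; free=3−2=1
SNF(R) diag = [3, 9] → torsion [3, 9]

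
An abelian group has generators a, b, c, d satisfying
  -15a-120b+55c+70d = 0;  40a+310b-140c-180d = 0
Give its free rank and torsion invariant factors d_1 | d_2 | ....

Answer: M ≅ ℤ^2 ⊕ ℤ/5 ⊕ ℤ/10

Derivation:
rank_ℚ(R)=2; free=4−2=2
SNF(R) diag = [5, 10] → torsion [5, 10]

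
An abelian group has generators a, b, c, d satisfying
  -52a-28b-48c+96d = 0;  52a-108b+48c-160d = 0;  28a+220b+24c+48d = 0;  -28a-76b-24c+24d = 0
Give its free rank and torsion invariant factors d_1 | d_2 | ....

rank_ℚ(R)=4; free=4−4=0
SNF(R) diag = [4, 8, 24, 72] → torsion [4, 8, 24, 72]

Answer: M ≅ ℤ/4 ⊕ ℤ/8 ⊕ ℤ/24 ⊕ ℤ/72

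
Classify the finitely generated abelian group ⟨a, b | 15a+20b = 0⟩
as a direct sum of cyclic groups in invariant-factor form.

rank_ℚ(R)=1; free=2−1=1
SNF(R) diag = [5] → torsion [5]

Answer: M ≅ ℤ^1 ⊕ ℤ/5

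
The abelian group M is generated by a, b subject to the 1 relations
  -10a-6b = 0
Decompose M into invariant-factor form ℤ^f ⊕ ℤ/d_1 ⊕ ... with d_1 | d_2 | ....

Answer: M ≅ ℤ^1 ⊕ ℤ/2

Derivation:
rank_ℚ(R)=1; free=2−1=1
SNF(R) diag = [2] → torsion [2]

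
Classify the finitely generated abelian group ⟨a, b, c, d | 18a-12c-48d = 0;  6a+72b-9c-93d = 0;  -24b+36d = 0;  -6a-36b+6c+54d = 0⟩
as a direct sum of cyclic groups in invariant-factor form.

Answer: M ≅ ℤ/3 ⊕ ℤ/6 ⊕ ℤ/12 ⊕ ℤ/36

Derivation:
rank_ℚ(R)=4; free=4−4=0
SNF(R) diag = [3, 6, 12, 36] → torsion [3, 6, 12, 36]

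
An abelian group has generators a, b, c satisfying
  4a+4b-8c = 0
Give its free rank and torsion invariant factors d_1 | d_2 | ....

rank_ℚ(R)=1; free=3−1=2
SNF(R) diag = [4] → torsion [4]

Answer: M ≅ ℤ^2 ⊕ ℤ/4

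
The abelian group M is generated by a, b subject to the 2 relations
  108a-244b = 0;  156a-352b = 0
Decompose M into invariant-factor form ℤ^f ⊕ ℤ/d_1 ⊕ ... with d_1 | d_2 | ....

rank_ℚ(R)=2; free=2−2=0
SNF(R) diag = [4, 12] → torsion [4, 12]

Answer: M ≅ ℤ/4 ⊕ ℤ/12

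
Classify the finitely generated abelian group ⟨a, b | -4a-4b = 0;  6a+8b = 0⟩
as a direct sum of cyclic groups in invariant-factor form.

rank_ℚ(R)=2; free=2−2=0
SNF(R) diag = [2, 4] → torsion [2, 4]

Answer: M ≅ ℤ/2 ⊕ ℤ/4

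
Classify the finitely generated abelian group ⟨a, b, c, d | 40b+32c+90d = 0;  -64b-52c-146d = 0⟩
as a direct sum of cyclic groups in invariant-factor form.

Answer: M ≅ ℤ^2 ⊕ ℤ/2 ⊕ ℤ/4

Derivation:
rank_ℚ(R)=2; free=4−2=2
SNF(R) diag = [2, 4] → torsion [2, 4]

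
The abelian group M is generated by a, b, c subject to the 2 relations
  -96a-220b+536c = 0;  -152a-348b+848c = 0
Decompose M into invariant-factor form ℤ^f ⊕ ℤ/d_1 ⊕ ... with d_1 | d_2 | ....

Answer: M ≅ ℤ^1 ⊕ ℤ/4 ⊕ ℤ/8

Derivation:
rank_ℚ(R)=2; free=3−2=1
SNF(R) diag = [4, 8] → torsion [4, 8]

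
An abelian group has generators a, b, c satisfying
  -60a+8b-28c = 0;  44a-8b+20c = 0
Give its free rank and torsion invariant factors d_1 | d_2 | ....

Answer: M ≅ ℤ^1 ⊕ ℤ/4 ⊕ ℤ/8

Derivation:
rank_ℚ(R)=2; free=3−2=1
SNF(R) diag = [4, 8] → torsion [4, 8]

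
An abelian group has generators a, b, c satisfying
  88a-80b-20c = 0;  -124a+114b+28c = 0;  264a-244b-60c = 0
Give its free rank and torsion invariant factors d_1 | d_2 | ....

Answer: M ≅ ℤ/2 ⊕ ℤ/4 ⊕ ℤ/8

Derivation:
rank_ℚ(R)=3; free=3−3=0
SNF(R) diag = [2, 4, 8] → torsion [2, 4, 8]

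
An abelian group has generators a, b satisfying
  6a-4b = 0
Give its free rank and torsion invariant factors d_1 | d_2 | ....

rank_ℚ(R)=1; free=2−1=1
SNF(R) diag = [2] → torsion [2]

Answer: M ≅ ℤ^1 ⊕ ℤ/2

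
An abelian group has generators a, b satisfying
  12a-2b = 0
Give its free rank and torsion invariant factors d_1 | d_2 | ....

rank_ℚ(R)=1; free=2−1=1
SNF(R) diag = [2] → torsion [2]

Answer: M ≅ ℤ^1 ⊕ ℤ/2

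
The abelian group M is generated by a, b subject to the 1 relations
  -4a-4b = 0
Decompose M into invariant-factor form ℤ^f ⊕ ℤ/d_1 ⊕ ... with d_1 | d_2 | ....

Answer: M ≅ ℤ^1 ⊕ ℤ/4

Derivation:
rank_ℚ(R)=1; free=2−1=1
SNF(R) diag = [4] → torsion [4]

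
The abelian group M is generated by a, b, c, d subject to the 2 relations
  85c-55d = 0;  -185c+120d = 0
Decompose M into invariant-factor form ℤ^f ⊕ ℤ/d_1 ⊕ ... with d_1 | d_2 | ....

Answer: M ≅ ℤ^2 ⊕ ℤ/5 ⊕ ℤ/5

Derivation:
rank_ℚ(R)=2; free=4−2=2
SNF(R) diag = [5, 5] → torsion [5, 5]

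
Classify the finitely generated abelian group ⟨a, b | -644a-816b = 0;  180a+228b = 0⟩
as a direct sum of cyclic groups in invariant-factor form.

Answer: M ≅ ℤ/4 ⊕ ℤ/12

Derivation:
rank_ℚ(R)=2; free=2−2=0
SNF(R) diag = [4, 12] → torsion [4, 12]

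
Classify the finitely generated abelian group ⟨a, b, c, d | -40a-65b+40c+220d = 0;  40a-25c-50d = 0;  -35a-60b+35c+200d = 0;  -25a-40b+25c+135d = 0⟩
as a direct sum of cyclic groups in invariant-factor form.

Answer: M ≅ ℤ/5 ⊕ ℤ/5 ⊕ ℤ/5 ⊕ ℤ/15

Derivation:
rank_ℚ(R)=4; free=4−4=0
SNF(R) diag = [5, 5, 5, 15] → torsion [5, 5, 5, 15]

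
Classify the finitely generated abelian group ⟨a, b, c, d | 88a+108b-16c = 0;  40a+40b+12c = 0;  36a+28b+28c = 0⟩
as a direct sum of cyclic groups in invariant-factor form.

Answer: M ≅ ℤ^1 ⊕ ℤ/4 ⊕ ℤ/4 ⊕ ℤ/12

Derivation:
rank_ℚ(R)=3; free=4−3=1
SNF(R) diag = [4, 4, 12] → torsion [4, 4, 12]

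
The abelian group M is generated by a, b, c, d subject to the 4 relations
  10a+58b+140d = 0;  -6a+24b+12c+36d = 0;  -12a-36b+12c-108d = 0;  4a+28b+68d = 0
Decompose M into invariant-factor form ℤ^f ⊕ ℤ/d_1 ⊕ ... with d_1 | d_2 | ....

Answer: M ≅ ℤ/2 ⊕ ℤ/6 ⊕ ℤ/12 ⊕ ℤ/12

Derivation:
rank_ℚ(R)=4; free=4−4=0
SNF(R) diag = [2, 6, 12, 12] → torsion [2, 6, 12, 12]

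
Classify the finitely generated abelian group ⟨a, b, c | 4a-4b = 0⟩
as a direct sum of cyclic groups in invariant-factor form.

Answer: M ≅ ℤ^2 ⊕ ℤ/4

Derivation:
rank_ℚ(R)=1; free=3−1=2
SNF(R) diag = [4] → torsion [4]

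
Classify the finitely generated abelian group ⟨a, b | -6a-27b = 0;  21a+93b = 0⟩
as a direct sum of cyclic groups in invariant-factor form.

rank_ℚ(R)=2; free=2−2=0
SNF(R) diag = [3, 3] → torsion [3, 3]

Answer: M ≅ ℤ/3 ⊕ ℤ/3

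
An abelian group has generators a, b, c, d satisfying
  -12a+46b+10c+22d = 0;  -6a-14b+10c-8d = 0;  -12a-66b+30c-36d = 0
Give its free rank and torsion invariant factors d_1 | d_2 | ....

Answer: M ≅ ℤ^1 ⊕ ℤ/2 ⊕ ℤ/6 ⊕ ℤ/18

Derivation:
rank_ℚ(R)=3; free=4−3=1
SNF(R) diag = [2, 6, 18] → torsion [2, 6, 18]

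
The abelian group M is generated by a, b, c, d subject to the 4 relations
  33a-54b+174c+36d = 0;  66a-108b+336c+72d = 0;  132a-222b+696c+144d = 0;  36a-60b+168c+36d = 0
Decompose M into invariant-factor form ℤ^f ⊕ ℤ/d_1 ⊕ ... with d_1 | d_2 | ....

Answer: M ≅ ℤ/3 ⊕ ℤ/6 ⊕ ℤ/12 ⊕ ℤ/36

Derivation:
rank_ℚ(R)=4; free=4−4=0
SNF(R) diag = [3, 6, 12, 36] → torsion [3, 6, 12, 36]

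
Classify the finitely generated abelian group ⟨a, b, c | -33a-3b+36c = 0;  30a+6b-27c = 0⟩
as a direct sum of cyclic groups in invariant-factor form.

rank_ℚ(R)=2; free=3−2=1
SNF(R) diag = [3, 9] → torsion [3, 9]

Answer: M ≅ ℤ^1 ⊕ ℤ/3 ⊕ ℤ/9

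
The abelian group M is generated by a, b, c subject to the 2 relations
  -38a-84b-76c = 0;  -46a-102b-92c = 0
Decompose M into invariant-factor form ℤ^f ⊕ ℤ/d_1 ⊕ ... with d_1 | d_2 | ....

Answer: M ≅ ℤ^1 ⊕ ℤ/2 ⊕ ℤ/6

Derivation:
rank_ℚ(R)=2; free=3−2=1
SNF(R) diag = [2, 6] → torsion [2, 6]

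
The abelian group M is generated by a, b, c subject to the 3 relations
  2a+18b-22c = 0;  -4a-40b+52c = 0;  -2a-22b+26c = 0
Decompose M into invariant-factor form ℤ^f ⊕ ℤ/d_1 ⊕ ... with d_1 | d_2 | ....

Answer: M ≅ ℤ/2 ⊕ ℤ/4 ⊕ ℤ/4

Derivation:
rank_ℚ(R)=3; free=3−3=0
SNF(R) diag = [2, 4, 4] → torsion [2, 4, 4]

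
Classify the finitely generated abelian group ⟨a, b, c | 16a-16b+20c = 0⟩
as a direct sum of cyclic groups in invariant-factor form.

rank_ℚ(R)=1; free=3−1=2
SNF(R) diag = [4] → torsion [4]

Answer: M ≅ ℤ^2 ⊕ ℤ/4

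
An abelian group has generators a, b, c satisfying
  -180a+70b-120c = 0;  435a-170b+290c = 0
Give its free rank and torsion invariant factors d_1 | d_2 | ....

Answer: M ≅ ℤ^1 ⊕ ℤ/5 ⊕ ℤ/10

Derivation:
rank_ℚ(R)=2; free=3−2=1
SNF(R) diag = [5, 10] → torsion [5, 10]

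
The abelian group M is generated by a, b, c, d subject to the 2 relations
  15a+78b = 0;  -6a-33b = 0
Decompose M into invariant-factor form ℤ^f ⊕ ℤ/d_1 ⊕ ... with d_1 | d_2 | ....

Answer: M ≅ ℤ^2 ⊕ ℤ/3 ⊕ ℤ/9

Derivation:
rank_ℚ(R)=2; free=4−2=2
SNF(R) diag = [3, 9] → torsion [3, 9]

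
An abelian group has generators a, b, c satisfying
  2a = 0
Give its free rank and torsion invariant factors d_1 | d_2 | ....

Answer: M ≅ ℤ^2 ⊕ ℤ/2

Derivation:
rank_ℚ(R)=1; free=3−1=2
SNF(R) diag = [2] → torsion [2]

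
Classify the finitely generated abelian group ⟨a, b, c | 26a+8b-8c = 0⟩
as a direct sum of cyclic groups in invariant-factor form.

Answer: M ≅ ℤ^2 ⊕ ℤ/2

Derivation:
rank_ℚ(R)=1; free=3−1=2
SNF(R) diag = [2] → torsion [2]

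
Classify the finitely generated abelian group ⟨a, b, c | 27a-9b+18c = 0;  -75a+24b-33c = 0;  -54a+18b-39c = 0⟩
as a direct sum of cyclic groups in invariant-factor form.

Answer: M ≅ ℤ/3 ⊕ ℤ/3 ⊕ ℤ/9

Derivation:
rank_ℚ(R)=3; free=3−3=0
SNF(R) diag = [3, 3, 9] → torsion [3, 3, 9]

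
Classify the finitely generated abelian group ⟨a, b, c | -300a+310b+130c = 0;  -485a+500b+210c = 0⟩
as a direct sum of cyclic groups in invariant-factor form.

Answer: M ≅ ℤ^1 ⊕ ℤ/5 ⊕ ℤ/10

Derivation:
rank_ℚ(R)=2; free=3−2=1
SNF(R) diag = [5, 10] → torsion [5, 10]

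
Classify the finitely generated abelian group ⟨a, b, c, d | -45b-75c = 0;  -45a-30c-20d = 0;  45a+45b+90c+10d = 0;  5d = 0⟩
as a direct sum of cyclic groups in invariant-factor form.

rank_ℚ(R)=4; free=4−4=0
SNF(R) diag = [5, 15, 45, 45] → torsion [5, 15, 45, 45]

Answer: M ≅ ℤ/5 ⊕ ℤ/15 ⊕ ℤ/45 ⊕ ℤ/45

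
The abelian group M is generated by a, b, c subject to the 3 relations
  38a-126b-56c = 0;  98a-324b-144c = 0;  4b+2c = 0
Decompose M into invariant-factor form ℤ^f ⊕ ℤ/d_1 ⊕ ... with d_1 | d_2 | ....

Answer: M ≅ ℤ/2 ⊕ ℤ/2 ⊕ ℤ/2

Derivation:
rank_ℚ(R)=3; free=3−3=0
SNF(R) diag = [2, 2, 2] → torsion [2, 2, 2]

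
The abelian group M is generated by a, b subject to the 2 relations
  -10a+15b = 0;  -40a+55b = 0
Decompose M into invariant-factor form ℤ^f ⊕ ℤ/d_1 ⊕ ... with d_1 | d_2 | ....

Answer: M ≅ ℤ/5 ⊕ ℤ/10

Derivation:
rank_ℚ(R)=2; free=2−2=0
SNF(R) diag = [5, 10] → torsion [5, 10]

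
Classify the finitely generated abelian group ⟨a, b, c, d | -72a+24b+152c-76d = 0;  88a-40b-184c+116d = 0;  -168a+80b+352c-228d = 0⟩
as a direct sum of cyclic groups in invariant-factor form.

Answer: M ≅ ℤ^1 ⊕ ℤ/4 ⊕ ℤ/8 ⊕ ℤ/16

Derivation:
rank_ℚ(R)=3; free=4−3=1
SNF(R) diag = [4, 8, 16] → torsion [4, 8, 16]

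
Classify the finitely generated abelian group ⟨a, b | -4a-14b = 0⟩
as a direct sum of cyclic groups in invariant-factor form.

Answer: M ≅ ℤ^1 ⊕ ℤ/2

Derivation:
rank_ℚ(R)=1; free=2−1=1
SNF(R) diag = [2] → torsion [2]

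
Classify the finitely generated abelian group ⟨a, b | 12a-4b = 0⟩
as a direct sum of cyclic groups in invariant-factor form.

Answer: M ≅ ℤ^1 ⊕ ℤ/4

Derivation:
rank_ℚ(R)=1; free=2−1=1
SNF(R) diag = [4] → torsion [4]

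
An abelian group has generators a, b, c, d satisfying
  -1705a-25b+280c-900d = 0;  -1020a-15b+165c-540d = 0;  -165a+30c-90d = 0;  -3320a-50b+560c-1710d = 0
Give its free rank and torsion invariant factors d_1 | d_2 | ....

Answer: M ≅ ℤ/5 ⊕ ℤ/15 ⊕ ℤ/45 ⊕ ℤ/90

Derivation:
rank_ℚ(R)=4; free=4−4=0
SNF(R) diag = [5, 15, 45, 90] → torsion [5, 15, 45, 90]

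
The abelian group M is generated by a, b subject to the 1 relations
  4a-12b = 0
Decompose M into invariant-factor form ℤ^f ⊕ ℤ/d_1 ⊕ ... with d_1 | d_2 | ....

Answer: M ≅ ℤ^1 ⊕ ℤ/4

Derivation:
rank_ℚ(R)=1; free=2−1=1
SNF(R) diag = [4] → torsion [4]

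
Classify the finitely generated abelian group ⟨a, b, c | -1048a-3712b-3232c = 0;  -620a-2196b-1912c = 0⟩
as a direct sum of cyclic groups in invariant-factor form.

Answer: M ≅ ℤ^1 ⊕ ℤ/4 ⊕ ℤ/8

Derivation:
rank_ℚ(R)=2; free=3−2=1
SNF(R) diag = [4, 8] → torsion [4, 8]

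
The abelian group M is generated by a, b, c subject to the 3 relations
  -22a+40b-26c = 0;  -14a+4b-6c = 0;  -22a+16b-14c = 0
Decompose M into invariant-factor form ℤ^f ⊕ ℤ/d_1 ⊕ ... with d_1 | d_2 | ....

Answer: M ≅ ℤ/2 ⊕ ℤ/4 ⊕ ℤ/12

Derivation:
rank_ℚ(R)=3; free=3−3=0
SNF(R) diag = [2, 4, 12] → torsion [2, 4, 12]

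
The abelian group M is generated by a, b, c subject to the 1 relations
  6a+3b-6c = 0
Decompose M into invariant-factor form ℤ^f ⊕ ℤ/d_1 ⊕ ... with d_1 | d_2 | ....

rank_ℚ(R)=1; free=3−1=2
SNF(R) diag = [3] → torsion [3]

Answer: M ≅ ℤ^2 ⊕ ℤ/3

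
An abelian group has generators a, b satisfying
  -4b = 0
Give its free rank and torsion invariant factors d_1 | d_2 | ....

Answer: M ≅ ℤ^1 ⊕ ℤ/4

Derivation:
rank_ℚ(R)=1; free=2−1=1
SNF(R) diag = [4] → torsion [4]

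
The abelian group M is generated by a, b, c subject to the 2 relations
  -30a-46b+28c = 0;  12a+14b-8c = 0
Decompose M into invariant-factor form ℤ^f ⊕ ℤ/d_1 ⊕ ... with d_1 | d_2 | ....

rank_ℚ(R)=2; free=3−2=1
SNF(R) diag = [2, 6] → torsion [2, 6]

Answer: M ≅ ℤ^1 ⊕ ℤ/2 ⊕ ℤ/6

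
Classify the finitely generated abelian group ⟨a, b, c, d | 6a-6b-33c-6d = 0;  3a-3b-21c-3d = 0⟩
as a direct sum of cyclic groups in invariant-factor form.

Answer: M ≅ ℤ^2 ⊕ ℤ/3 ⊕ ℤ/9

Derivation:
rank_ℚ(R)=2; free=4−2=2
SNF(R) diag = [3, 9] → torsion [3, 9]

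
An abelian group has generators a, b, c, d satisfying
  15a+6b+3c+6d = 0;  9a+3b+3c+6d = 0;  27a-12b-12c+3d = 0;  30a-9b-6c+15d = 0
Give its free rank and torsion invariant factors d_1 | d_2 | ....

Answer: M ≅ ℤ/3 ⊕ ℤ/3 ⊕ ℤ/9 ⊕ ℤ/27

Derivation:
rank_ℚ(R)=4; free=4−4=0
SNF(R) diag = [3, 3, 9, 27] → torsion [3, 3, 9, 27]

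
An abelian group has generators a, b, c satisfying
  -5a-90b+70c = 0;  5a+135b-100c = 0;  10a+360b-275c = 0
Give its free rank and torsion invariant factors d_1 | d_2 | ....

rank_ℚ(R)=3; free=3−3=0
SNF(R) diag = [5, 15, 45] → torsion [5, 15, 45]

Answer: M ≅ ℤ/5 ⊕ ℤ/15 ⊕ ℤ/45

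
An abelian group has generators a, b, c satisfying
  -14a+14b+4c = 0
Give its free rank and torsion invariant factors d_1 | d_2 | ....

rank_ℚ(R)=1; free=3−1=2
SNF(R) diag = [2] → torsion [2]

Answer: M ≅ ℤ^2 ⊕ ℤ/2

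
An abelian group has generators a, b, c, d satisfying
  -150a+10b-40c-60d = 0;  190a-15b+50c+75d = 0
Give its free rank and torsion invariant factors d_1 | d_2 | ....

rank_ℚ(R)=2; free=4−2=2
SNF(R) diag = [5, 10] → torsion [5, 10]

Answer: M ≅ ℤ^2 ⊕ ℤ/5 ⊕ ℤ/10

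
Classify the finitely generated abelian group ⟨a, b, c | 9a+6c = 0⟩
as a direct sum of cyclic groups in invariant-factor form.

rank_ℚ(R)=1; free=3−1=2
SNF(R) diag = [3] → torsion [3]

Answer: M ≅ ℤ^2 ⊕ ℤ/3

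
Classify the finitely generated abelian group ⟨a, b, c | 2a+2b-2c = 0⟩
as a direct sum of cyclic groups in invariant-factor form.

Answer: M ≅ ℤ^2 ⊕ ℤ/2

Derivation:
rank_ℚ(R)=1; free=3−1=2
SNF(R) diag = [2] → torsion [2]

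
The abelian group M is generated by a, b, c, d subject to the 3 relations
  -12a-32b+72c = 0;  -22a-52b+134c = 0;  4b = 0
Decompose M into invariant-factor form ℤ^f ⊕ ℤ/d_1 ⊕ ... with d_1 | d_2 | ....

Answer: M ≅ ℤ^1 ⊕ ℤ/2 ⊕ ℤ/4 ⊕ ℤ/12

Derivation:
rank_ℚ(R)=3; free=4−3=1
SNF(R) diag = [2, 4, 12] → torsion [2, 4, 12]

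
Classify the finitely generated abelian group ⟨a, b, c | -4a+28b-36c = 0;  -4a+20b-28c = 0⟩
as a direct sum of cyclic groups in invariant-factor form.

Answer: M ≅ ℤ^1 ⊕ ℤ/4 ⊕ ℤ/8

Derivation:
rank_ℚ(R)=2; free=3−2=1
SNF(R) diag = [4, 8] → torsion [4, 8]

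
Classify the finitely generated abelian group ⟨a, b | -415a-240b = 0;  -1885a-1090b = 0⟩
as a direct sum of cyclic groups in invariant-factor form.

rank_ℚ(R)=2; free=2−2=0
SNF(R) diag = [5, 10] → torsion [5, 10]

Answer: M ≅ ℤ/5 ⊕ ℤ/10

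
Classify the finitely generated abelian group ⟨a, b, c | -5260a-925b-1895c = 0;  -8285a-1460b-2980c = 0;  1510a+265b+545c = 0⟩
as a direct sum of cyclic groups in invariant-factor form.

Answer: M ≅ ℤ/5 ⊕ ℤ/15 ⊕ ℤ/30

Derivation:
rank_ℚ(R)=3; free=3−3=0
SNF(R) diag = [5, 15, 30] → torsion [5, 15, 30]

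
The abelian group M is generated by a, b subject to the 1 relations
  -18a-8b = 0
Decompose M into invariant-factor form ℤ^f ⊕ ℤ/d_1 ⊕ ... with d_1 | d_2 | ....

rank_ℚ(R)=1; free=2−1=1
SNF(R) diag = [2] → torsion [2]

Answer: M ≅ ℤ^1 ⊕ ℤ/2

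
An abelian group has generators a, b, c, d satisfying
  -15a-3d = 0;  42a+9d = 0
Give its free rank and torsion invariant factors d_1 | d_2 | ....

Answer: M ≅ ℤ^2 ⊕ ℤ/3 ⊕ ℤ/3

Derivation:
rank_ℚ(R)=2; free=4−2=2
SNF(R) diag = [3, 3] → torsion [3, 3]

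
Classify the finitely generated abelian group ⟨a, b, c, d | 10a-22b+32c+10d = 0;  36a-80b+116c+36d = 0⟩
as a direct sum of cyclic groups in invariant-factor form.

rank_ℚ(R)=2; free=4−2=2
SNF(R) diag = [2, 4] → torsion [2, 4]

Answer: M ≅ ℤ^2 ⊕ ℤ/2 ⊕ ℤ/4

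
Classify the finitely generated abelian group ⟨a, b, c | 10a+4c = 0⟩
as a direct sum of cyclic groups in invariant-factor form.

Answer: M ≅ ℤ^2 ⊕ ℤ/2

Derivation:
rank_ℚ(R)=1; free=3−1=2
SNF(R) diag = [2] → torsion [2]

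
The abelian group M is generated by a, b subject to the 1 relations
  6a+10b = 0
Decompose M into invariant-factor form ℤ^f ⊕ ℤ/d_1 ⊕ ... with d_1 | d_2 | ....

rank_ℚ(R)=1; free=2−1=1
SNF(R) diag = [2] → torsion [2]

Answer: M ≅ ℤ^1 ⊕ ℤ/2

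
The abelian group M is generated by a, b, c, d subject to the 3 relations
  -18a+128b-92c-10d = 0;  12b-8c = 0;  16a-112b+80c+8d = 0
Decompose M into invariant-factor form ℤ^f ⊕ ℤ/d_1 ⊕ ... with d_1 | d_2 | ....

rank_ℚ(R)=3; free=4−3=1
SNF(R) diag = [2, 4, 8] → torsion [2, 4, 8]

Answer: M ≅ ℤ^1 ⊕ ℤ/2 ⊕ ℤ/4 ⊕ ℤ/8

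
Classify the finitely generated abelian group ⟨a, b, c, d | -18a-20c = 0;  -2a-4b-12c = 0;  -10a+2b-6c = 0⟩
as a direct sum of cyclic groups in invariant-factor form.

rank_ℚ(R)=3; free=4−3=1
SNF(R) diag = [2, 2, 4] → torsion [2, 2, 4]

Answer: M ≅ ℤ^1 ⊕ ℤ/2 ⊕ ℤ/2 ⊕ ℤ/4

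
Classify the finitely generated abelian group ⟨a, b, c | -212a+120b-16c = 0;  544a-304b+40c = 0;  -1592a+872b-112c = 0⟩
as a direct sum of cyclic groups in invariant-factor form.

Answer: M ≅ ℤ/4 ⊕ ℤ/8 ⊕ ℤ/8

Derivation:
rank_ℚ(R)=3; free=3−3=0
SNF(R) diag = [4, 8, 8] → torsion [4, 8, 8]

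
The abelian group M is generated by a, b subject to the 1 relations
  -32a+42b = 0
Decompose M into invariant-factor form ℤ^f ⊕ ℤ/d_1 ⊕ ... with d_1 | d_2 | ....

Answer: M ≅ ℤ^1 ⊕ ℤ/2

Derivation:
rank_ℚ(R)=1; free=2−1=1
SNF(R) diag = [2] → torsion [2]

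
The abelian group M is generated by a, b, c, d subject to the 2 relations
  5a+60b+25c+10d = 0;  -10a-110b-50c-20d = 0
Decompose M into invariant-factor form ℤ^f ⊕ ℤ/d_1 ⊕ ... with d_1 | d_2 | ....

Answer: M ≅ ℤ^2 ⊕ ℤ/5 ⊕ ℤ/10

Derivation:
rank_ℚ(R)=2; free=4−2=2
SNF(R) diag = [5, 10] → torsion [5, 10]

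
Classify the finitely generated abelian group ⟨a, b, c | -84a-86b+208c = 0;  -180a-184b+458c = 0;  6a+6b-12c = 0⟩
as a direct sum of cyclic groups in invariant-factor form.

Answer: M ≅ ℤ/2 ⊕ ℤ/6 ⊕ ℤ/18

Derivation:
rank_ℚ(R)=3; free=3−3=0
SNF(R) diag = [2, 6, 18] → torsion [2, 6, 18]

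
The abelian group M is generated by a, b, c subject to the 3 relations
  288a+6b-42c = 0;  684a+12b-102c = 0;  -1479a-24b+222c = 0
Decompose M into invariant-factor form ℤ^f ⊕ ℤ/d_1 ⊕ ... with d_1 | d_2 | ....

Answer: M ≅ ℤ/3 ⊕ ℤ/6 ⊕ ℤ/18

Derivation:
rank_ℚ(R)=3; free=3−3=0
SNF(R) diag = [3, 6, 18] → torsion [3, 6, 18]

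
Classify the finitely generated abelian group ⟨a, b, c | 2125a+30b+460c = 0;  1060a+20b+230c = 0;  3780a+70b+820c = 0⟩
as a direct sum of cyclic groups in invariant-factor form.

rank_ℚ(R)=3; free=3−3=0
SNF(R) diag = [5, 10, 10] → torsion [5, 10, 10]

Answer: M ≅ ℤ/5 ⊕ ℤ/10 ⊕ ℤ/10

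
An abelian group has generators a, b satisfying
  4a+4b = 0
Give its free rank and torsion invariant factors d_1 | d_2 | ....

Answer: M ≅ ℤ^1 ⊕ ℤ/4

Derivation:
rank_ℚ(R)=1; free=2−1=1
SNF(R) diag = [4] → torsion [4]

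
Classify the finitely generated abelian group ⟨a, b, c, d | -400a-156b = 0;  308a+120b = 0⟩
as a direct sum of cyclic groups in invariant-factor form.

Answer: M ≅ ℤ^2 ⊕ ℤ/4 ⊕ ℤ/12

Derivation:
rank_ℚ(R)=2; free=4−2=2
SNF(R) diag = [4, 12] → torsion [4, 12]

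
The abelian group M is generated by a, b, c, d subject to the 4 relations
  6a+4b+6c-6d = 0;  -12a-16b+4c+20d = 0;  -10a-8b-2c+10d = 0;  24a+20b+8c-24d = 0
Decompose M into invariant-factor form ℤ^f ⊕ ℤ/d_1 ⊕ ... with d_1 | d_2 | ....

Answer: M ≅ ℤ/2 ⊕ ℤ/4 ⊕ ℤ/8 ⊕ ℤ/8

Derivation:
rank_ℚ(R)=4; free=4−4=0
SNF(R) diag = [2, 4, 8, 8] → torsion [2, 4, 8, 8]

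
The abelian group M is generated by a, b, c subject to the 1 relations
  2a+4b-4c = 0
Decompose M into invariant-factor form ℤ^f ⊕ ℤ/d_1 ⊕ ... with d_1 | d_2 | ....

rank_ℚ(R)=1; free=3−1=2
SNF(R) diag = [2] → torsion [2]

Answer: M ≅ ℤ^2 ⊕ ℤ/2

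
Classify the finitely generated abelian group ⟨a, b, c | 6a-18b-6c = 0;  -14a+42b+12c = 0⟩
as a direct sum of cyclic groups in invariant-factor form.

rank_ℚ(R)=2; free=3−2=1
SNF(R) diag = [2, 6] → torsion [2, 6]

Answer: M ≅ ℤ^1 ⊕ ℤ/2 ⊕ ℤ/6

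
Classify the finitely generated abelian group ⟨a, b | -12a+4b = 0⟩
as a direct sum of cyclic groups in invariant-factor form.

rank_ℚ(R)=1; free=2−1=1
SNF(R) diag = [4] → torsion [4]

Answer: M ≅ ℤ^1 ⊕ ℤ/4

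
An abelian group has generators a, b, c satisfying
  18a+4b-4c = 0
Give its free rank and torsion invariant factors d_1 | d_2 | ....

rank_ℚ(R)=1; free=3−1=2
SNF(R) diag = [2] → torsion [2]

Answer: M ≅ ℤ^2 ⊕ ℤ/2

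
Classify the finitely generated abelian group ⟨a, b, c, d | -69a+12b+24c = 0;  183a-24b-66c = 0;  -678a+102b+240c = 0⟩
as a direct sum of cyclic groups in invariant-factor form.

rank_ℚ(R)=3; free=4−3=1
SNF(R) diag = [3, 6, 18] → torsion [3, 6, 18]

Answer: M ≅ ℤ^1 ⊕ ℤ/3 ⊕ ℤ/6 ⊕ ℤ/18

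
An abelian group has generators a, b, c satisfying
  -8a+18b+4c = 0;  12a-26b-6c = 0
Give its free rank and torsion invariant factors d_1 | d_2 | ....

Answer: M ≅ ℤ^1 ⊕ ℤ/2 ⊕ ℤ/2

Derivation:
rank_ℚ(R)=2; free=3−2=1
SNF(R) diag = [2, 2] → torsion [2, 2]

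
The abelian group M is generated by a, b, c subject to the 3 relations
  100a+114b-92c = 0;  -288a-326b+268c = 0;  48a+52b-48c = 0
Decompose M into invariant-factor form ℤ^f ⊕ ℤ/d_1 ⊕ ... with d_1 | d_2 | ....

Answer: M ≅ ℤ/2 ⊕ ℤ/4 ⊕ ℤ/8

Derivation:
rank_ℚ(R)=3; free=3−3=0
SNF(R) diag = [2, 4, 8] → torsion [2, 4, 8]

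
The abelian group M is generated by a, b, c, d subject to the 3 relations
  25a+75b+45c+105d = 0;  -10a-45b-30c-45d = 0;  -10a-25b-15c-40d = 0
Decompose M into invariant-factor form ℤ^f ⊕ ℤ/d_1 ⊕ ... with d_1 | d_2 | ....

rank_ℚ(R)=3; free=4−3=1
SNF(R) diag = [5, 5, 15] → torsion [5, 5, 15]

Answer: M ≅ ℤ^1 ⊕ ℤ/5 ⊕ ℤ/5 ⊕ ℤ/15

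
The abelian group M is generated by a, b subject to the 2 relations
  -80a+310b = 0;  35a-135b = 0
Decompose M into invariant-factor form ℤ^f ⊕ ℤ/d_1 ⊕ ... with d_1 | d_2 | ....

rank_ℚ(R)=2; free=2−2=0
SNF(R) diag = [5, 10] → torsion [5, 10]

Answer: M ≅ ℤ/5 ⊕ ℤ/10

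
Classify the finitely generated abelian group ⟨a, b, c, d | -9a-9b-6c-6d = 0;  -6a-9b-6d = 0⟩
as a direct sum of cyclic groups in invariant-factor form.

rank_ℚ(R)=2; free=4−2=2
SNF(R) diag = [3, 3] → torsion [3, 3]

Answer: M ≅ ℤ^2 ⊕ ℤ/3 ⊕ ℤ/3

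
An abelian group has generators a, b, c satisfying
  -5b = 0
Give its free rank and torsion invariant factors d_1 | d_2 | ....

rank_ℚ(R)=1; free=3−1=2
SNF(R) diag = [5] → torsion [5]

Answer: M ≅ ℤ^2 ⊕ ℤ/5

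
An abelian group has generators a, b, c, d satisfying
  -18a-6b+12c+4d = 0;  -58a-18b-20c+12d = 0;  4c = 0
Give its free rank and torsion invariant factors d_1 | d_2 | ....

Answer: M ≅ ℤ^1 ⊕ ℤ/2 ⊕ ℤ/4 ⊕ ℤ/4

Derivation:
rank_ℚ(R)=3; free=4−3=1
SNF(R) diag = [2, 4, 4] → torsion [2, 4, 4]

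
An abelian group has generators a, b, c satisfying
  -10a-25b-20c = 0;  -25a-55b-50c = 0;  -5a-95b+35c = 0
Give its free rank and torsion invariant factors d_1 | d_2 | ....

rank_ℚ(R)=3; free=3−3=0
SNF(R) diag = [5, 15, 45] → torsion [5, 15, 45]

Answer: M ≅ ℤ/5 ⊕ ℤ/15 ⊕ ℤ/45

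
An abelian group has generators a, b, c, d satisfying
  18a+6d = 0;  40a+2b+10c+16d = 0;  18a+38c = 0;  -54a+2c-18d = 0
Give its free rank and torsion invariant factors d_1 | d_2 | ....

Answer: M ≅ ℤ/2 ⊕ ℤ/2 ⊕ ℤ/6 ⊕ ℤ/18

Derivation:
rank_ℚ(R)=4; free=4−4=0
SNF(R) diag = [2, 2, 6, 18] → torsion [2, 2, 6, 18]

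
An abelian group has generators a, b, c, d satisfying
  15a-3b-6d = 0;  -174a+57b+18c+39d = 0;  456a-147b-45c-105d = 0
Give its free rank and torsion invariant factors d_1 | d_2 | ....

rank_ℚ(R)=3; free=4−3=1
SNF(R) diag = [3, 3, 9] → torsion [3, 3, 9]

Answer: M ≅ ℤ^1 ⊕ ℤ/3 ⊕ ℤ/3 ⊕ ℤ/9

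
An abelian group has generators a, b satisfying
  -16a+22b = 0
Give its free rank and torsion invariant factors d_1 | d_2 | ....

rank_ℚ(R)=1; free=2−1=1
SNF(R) diag = [2] → torsion [2]

Answer: M ≅ ℤ^1 ⊕ ℤ/2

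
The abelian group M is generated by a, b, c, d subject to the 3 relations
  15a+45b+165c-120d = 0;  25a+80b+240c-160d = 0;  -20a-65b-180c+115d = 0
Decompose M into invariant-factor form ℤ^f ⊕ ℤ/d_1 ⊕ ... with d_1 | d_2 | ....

Answer: M ≅ ℤ^1 ⊕ ℤ/5 ⊕ ℤ/5 ⊕ ℤ/15

Derivation:
rank_ℚ(R)=3; free=4−3=1
SNF(R) diag = [5, 5, 15] → torsion [5, 5, 15]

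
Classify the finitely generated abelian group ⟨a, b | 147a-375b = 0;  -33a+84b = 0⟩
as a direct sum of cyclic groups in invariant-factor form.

rank_ℚ(R)=2; free=2−2=0
SNF(R) diag = [3, 9] → torsion [3, 9]

Answer: M ≅ ℤ/3 ⊕ ℤ/9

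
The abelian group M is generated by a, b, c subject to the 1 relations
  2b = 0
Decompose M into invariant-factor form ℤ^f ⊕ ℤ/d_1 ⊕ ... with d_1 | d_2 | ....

rank_ℚ(R)=1; free=3−1=2
SNF(R) diag = [2] → torsion [2]

Answer: M ≅ ℤ^2 ⊕ ℤ/2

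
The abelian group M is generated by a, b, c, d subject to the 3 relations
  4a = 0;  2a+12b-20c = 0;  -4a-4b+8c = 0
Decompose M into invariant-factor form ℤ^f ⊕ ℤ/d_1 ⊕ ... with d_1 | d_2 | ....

Answer: M ≅ ℤ^1 ⊕ ℤ/2 ⊕ ℤ/4 ⊕ ℤ/8

Derivation:
rank_ℚ(R)=3; free=4−3=1
SNF(R) diag = [2, 4, 8] → torsion [2, 4, 8]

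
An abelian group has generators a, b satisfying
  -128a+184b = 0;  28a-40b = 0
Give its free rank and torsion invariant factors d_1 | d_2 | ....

rank_ℚ(R)=2; free=2−2=0
SNF(R) diag = [4, 8] → torsion [4, 8]

Answer: M ≅ ℤ/4 ⊕ ℤ/8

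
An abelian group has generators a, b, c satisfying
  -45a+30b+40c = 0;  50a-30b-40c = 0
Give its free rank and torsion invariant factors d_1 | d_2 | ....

rank_ℚ(R)=2; free=3−2=1
SNF(R) diag = [5, 10] → torsion [5, 10]

Answer: M ≅ ℤ^1 ⊕ ℤ/5 ⊕ ℤ/10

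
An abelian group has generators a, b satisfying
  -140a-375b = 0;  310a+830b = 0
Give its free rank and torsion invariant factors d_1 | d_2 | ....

Answer: M ≅ ℤ/5 ⊕ ℤ/10

Derivation:
rank_ℚ(R)=2; free=2−2=0
SNF(R) diag = [5, 10] → torsion [5, 10]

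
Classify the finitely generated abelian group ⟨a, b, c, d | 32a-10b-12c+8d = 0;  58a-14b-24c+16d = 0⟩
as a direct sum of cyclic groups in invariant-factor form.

rank_ℚ(R)=2; free=4−2=2
SNF(R) diag = [2, 6] → torsion [2, 6]

Answer: M ≅ ℤ^2 ⊕ ℤ/2 ⊕ ℤ/6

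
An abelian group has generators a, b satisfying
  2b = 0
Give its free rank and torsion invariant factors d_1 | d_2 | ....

rank_ℚ(R)=1; free=2−1=1
SNF(R) diag = [2] → torsion [2]

Answer: M ≅ ℤ^1 ⊕ ℤ/2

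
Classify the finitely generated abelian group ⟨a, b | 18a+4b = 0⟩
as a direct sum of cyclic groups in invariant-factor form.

rank_ℚ(R)=1; free=2−1=1
SNF(R) diag = [2] → torsion [2]

Answer: M ≅ ℤ^1 ⊕ ℤ/2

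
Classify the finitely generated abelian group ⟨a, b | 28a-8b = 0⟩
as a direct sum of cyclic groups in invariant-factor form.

rank_ℚ(R)=1; free=2−1=1
SNF(R) diag = [4] → torsion [4]

Answer: M ≅ ℤ^1 ⊕ ℤ/4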